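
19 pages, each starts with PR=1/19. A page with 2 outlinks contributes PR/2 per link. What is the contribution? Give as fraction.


Initial PR = 1/19 = 1/19
Outlinks = 2
Contribution per link = PR / outlinks
= 1/19 / 2
= 1/38

1/38


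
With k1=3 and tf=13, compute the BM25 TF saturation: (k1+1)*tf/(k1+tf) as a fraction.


BM25 TF component = (k1+1)*tf / (k1+tf)
k1 = 3, tf = 13
Numerator = (3+1)*13 = 52
Denominator = 3 + 13 = 16
= 52/16 = 13/4

13/4


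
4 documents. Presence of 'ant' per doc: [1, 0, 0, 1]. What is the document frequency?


Checking each document for 'ant':
Doc 1: present
Doc 2: absent
Doc 3: absent
Doc 4: present
df = sum of presences = 1 + 0 + 0 + 1 = 2

2


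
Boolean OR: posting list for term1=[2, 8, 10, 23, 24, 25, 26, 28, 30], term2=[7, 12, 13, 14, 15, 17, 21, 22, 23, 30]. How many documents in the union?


Boolean OR: find union of posting lists
term1 docs: [2, 8, 10, 23, 24, 25, 26, 28, 30]
term2 docs: [7, 12, 13, 14, 15, 17, 21, 22, 23, 30]
Union: [2, 7, 8, 10, 12, 13, 14, 15, 17, 21, 22, 23, 24, 25, 26, 28, 30]
|union| = 17

17


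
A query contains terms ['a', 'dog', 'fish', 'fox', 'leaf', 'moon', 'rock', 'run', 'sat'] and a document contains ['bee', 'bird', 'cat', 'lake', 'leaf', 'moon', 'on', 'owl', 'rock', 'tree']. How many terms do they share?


Query terms: ['a', 'dog', 'fish', 'fox', 'leaf', 'moon', 'rock', 'run', 'sat']
Document terms: ['bee', 'bird', 'cat', 'lake', 'leaf', 'moon', 'on', 'owl', 'rock', 'tree']
Common terms: ['leaf', 'moon', 'rock']
Overlap count = 3

3


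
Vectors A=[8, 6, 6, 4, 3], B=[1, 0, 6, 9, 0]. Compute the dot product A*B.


Dot product = sum of element-wise products
A[0]*B[0] = 8*1 = 8
A[1]*B[1] = 6*0 = 0
A[2]*B[2] = 6*6 = 36
A[3]*B[3] = 4*9 = 36
A[4]*B[4] = 3*0 = 0
Sum = 8 + 0 + 36 + 36 + 0 = 80

80


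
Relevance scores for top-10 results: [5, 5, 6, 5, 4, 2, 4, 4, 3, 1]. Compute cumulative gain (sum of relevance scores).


Cumulative Gain = sum of relevance scores
Position 1: rel=5, running sum=5
Position 2: rel=5, running sum=10
Position 3: rel=6, running sum=16
Position 4: rel=5, running sum=21
Position 5: rel=4, running sum=25
Position 6: rel=2, running sum=27
Position 7: rel=4, running sum=31
Position 8: rel=4, running sum=35
Position 9: rel=3, running sum=38
Position 10: rel=1, running sum=39
CG = 39

39


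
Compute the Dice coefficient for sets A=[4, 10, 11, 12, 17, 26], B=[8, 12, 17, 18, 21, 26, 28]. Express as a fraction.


A intersect B = [12, 17, 26]
|A intersect B| = 3
|A| = 6, |B| = 7
Dice = 2*3 / (6+7)
= 6 / 13 = 6/13

6/13


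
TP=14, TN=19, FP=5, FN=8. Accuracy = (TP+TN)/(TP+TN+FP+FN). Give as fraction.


Accuracy = (TP + TN) / (TP + TN + FP + FN)
TP + TN = 14 + 19 = 33
Total = 14 + 19 + 5 + 8 = 46
Accuracy = 33 / 46 = 33/46

33/46


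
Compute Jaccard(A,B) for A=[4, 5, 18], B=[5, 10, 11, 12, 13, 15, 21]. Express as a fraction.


A intersect B = [5]
|A intersect B| = 1
A union B = [4, 5, 10, 11, 12, 13, 15, 18, 21]
|A union B| = 9
Jaccard = 1/9 = 1/9

1/9


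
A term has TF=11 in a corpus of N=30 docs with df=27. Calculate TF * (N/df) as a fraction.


TF * (N/df)
= 11 * (30/27)
= 11 * 10/9
= 110/9

110/9


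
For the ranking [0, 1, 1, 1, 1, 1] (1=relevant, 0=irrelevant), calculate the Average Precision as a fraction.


Computing P@k for each relevant position:
Position 1: not relevant
Position 2: relevant, P@2 = 1/2 = 1/2
Position 3: relevant, P@3 = 2/3 = 2/3
Position 4: relevant, P@4 = 3/4 = 3/4
Position 5: relevant, P@5 = 4/5 = 4/5
Position 6: relevant, P@6 = 5/6 = 5/6
Sum of P@k = 1/2 + 2/3 + 3/4 + 4/5 + 5/6 = 71/20
AP = 71/20 / 5 = 71/100

71/100


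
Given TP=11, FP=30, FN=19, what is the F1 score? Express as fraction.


F1 = 2 * P * R / (P + R)
P = TP/(TP+FP) = 11/41 = 11/41
R = TP/(TP+FN) = 11/30 = 11/30
2 * P * R = 2 * 11/41 * 11/30 = 121/615
P + R = 11/41 + 11/30 = 781/1230
F1 = 121/615 / 781/1230 = 22/71

22/71


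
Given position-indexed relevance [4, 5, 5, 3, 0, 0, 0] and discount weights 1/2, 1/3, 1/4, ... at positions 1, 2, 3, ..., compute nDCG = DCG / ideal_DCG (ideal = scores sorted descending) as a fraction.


Position discount weights w_i = 1/(i+1) for i=1..7:
Weights = [1/2, 1/3, 1/4, 1/5, 1/6, 1/7, 1/8]
Actual relevance: [4, 5, 5, 3, 0, 0, 0]
DCG = 4/2 + 5/3 + 5/4 + 3/5 + 0/6 + 0/7 + 0/8 = 331/60
Ideal relevance (sorted desc): [5, 5, 4, 3, 0, 0, 0]
Ideal DCG = 5/2 + 5/3 + 4/4 + 3/5 + 0/6 + 0/7 + 0/8 = 173/30
nDCG = DCG / ideal_DCG = 331/60 / 173/30 = 331/346

331/346


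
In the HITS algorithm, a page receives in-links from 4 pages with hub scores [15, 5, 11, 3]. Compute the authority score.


Authority = sum of hub scores of in-linkers
In-link 1: hub score = 15
In-link 2: hub score = 5
In-link 3: hub score = 11
In-link 4: hub score = 3
Authority = 15 + 5 + 11 + 3 = 34

34


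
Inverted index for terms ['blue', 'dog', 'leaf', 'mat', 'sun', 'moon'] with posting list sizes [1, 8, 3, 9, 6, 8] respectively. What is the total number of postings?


Summing posting list sizes:
'blue': 1 postings
'dog': 8 postings
'leaf': 3 postings
'mat': 9 postings
'sun': 6 postings
'moon': 8 postings
Total = 1 + 8 + 3 + 9 + 6 + 8 = 35

35


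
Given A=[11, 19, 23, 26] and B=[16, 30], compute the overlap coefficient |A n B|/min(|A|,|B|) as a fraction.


A intersect B = []
|A intersect B| = 0
min(|A|, |B|) = min(4, 2) = 2
Overlap = 0 / 2 = 0

0


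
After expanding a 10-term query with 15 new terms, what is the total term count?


Original terms: 10
Expansion terms: 15
Total = 10 + 15 = 25

25


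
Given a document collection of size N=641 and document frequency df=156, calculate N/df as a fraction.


IDF ratio = N / df
= 641 / 156
= 641/156

641/156


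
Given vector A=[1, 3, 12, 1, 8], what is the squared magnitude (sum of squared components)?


|A|^2 = sum of squared components
A[0]^2 = 1^2 = 1
A[1]^2 = 3^2 = 9
A[2]^2 = 12^2 = 144
A[3]^2 = 1^2 = 1
A[4]^2 = 8^2 = 64
Sum = 1 + 9 + 144 + 1 + 64 = 219

219


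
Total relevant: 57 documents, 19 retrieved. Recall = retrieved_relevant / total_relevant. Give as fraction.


Recall = retrieved_relevant / total_relevant
= 19 / 57
= 19 / (19 + 38)
= 1/3

1/3


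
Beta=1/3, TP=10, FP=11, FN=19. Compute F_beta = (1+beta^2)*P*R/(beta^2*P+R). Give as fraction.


P = TP/(TP+FP) = 10/21 = 10/21
R = TP/(TP+FN) = 10/29 = 10/29
beta^2 = 1/3^2 = 1/9
(1 + beta^2) = 10/9
Numerator = (1+beta^2)*P*R = 1000/5481
Denominator = beta^2*P + R = 10/189 + 10/29 = 2180/5481
F_beta = 50/109

50/109


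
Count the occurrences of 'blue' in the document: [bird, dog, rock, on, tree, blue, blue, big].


Document has 8 words
Scanning for 'blue':
Found at positions: [5, 6]
Count = 2

2


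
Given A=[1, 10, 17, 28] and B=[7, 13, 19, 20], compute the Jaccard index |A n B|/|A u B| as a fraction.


A intersect B = []
|A intersect B| = 0
A union B = [1, 7, 10, 13, 17, 19, 20, 28]
|A union B| = 8
Jaccard = 0/8 = 0

0


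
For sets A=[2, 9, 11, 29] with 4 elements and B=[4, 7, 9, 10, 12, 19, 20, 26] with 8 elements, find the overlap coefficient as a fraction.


A intersect B = [9]
|A intersect B| = 1
min(|A|, |B|) = min(4, 8) = 4
Overlap = 1 / 4 = 1/4

1/4


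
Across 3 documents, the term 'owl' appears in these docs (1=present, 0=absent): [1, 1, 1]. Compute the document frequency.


Checking each document for 'owl':
Doc 1: present
Doc 2: present
Doc 3: present
df = sum of presences = 1 + 1 + 1 = 3

3


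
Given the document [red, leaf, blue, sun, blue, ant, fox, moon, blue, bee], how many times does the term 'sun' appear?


Document has 10 words
Scanning for 'sun':
Found at positions: [3]
Count = 1

1


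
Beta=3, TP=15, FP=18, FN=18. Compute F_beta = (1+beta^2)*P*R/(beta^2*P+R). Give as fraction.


P = TP/(TP+FP) = 15/33 = 5/11
R = TP/(TP+FN) = 15/33 = 5/11
beta^2 = 3^2 = 9
(1 + beta^2) = 10
Numerator = (1+beta^2)*P*R = 250/121
Denominator = beta^2*P + R = 45/11 + 5/11 = 50/11
F_beta = 5/11

5/11


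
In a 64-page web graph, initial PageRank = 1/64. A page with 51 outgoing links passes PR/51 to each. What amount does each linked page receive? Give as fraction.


Initial PR = 1/64 = 1/64
Outlinks = 51
Contribution per link = PR / outlinks
= 1/64 / 51
= 1/3264

1/3264


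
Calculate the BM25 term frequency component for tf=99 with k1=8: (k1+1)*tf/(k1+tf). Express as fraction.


BM25 TF component = (k1+1)*tf / (k1+tf)
k1 = 8, tf = 99
Numerator = (8+1)*99 = 891
Denominator = 8 + 99 = 107
= 891/107 = 891/107

891/107


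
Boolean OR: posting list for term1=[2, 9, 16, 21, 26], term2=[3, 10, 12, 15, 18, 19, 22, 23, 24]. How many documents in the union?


Boolean OR: find union of posting lists
term1 docs: [2, 9, 16, 21, 26]
term2 docs: [3, 10, 12, 15, 18, 19, 22, 23, 24]
Union: [2, 3, 9, 10, 12, 15, 16, 18, 19, 21, 22, 23, 24, 26]
|union| = 14

14


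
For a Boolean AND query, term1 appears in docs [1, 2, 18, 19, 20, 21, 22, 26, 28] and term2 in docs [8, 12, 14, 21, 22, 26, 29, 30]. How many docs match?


Boolean AND: find intersection of posting lists
term1 docs: [1, 2, 18, 19, 20, 21, 22, 26, 28]
term2 docs: [8, 12, 14, 21, 22, 26, 29, 30]
Intersection: [21, 22, 26]
|intersection| = 3

3


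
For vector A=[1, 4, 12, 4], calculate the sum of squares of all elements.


|A|^2 = sum of squared components
A[0]^2 = 1^2 = 1
A[1]^2 = 4^2 = 16
A[2]^2 = 12^2 = 144
A[3]^2 = 4^2 = 16
Sum = 1 + 16 + 144 + 16 = 177

177


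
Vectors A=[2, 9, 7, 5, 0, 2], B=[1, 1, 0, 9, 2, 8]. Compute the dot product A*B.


Dot product = sum of element-wise products
A[0]*B[0] = 2*1 = 2
A[1]*B[1] = 9*1 = 9
A[2]*B[2] = 7*0 = 0
A[3]*B[3] = 5*9 = 45
A[4]*B[4] = 0*2 = 0
A[5]*B[5] = 2*8 = 16
Sum = 2 + 9 + 0 + 45 + 0 + 16 = 72

72


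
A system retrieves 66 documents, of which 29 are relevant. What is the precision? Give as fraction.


Precision = relevant_retrieved / total_retrieved
= 29 / 66
= 29 / (29 + 37)
= 29/66

29/66


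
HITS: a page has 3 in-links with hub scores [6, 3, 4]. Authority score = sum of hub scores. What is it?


Authority = sum of hub scores of in-linkers
In-link 1: hub score = 6
In-link 2: hub score = 3
In-link 3: hub score = 4
Authority = 6 + 3 + 4 = 13

13


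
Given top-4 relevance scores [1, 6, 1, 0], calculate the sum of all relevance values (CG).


Cumulative Gain = sum of relevance scores
Position 1: rel=1, running sum=1
Position 2: rel=6, running sum=7
Position 3: rel=1, running sum=8
Position 4: rel=0, running sum=8
CG = 8

8


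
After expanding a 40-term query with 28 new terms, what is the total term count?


Original terms: 40
Expansion terms: 28
Total = 40 + 28 = 68

68


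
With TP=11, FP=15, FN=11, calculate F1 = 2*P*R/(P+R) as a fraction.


F1 = 2 * P * R / (P + R)
P = TP/(TP+FP) = 11/26 = 11/26
R = TP/(TP+FN) = 11/22 = 1/2
2 * P * R = 2 * 11/26 * 1/2 = 11/26
P + R = 11/26 + 1/2 = 12/13
F1 = 11/26 / 12/13 = 11/24

11/24


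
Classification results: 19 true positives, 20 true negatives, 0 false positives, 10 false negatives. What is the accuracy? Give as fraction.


Accuracy = (TP + TN) / (TP + TN + FP + FN)
TP + TN = 19 + 20 = 39
Total = 19 + 20 + 0 + 10 = 49
Accuracy = 39 / 49 = 39/49

39/49


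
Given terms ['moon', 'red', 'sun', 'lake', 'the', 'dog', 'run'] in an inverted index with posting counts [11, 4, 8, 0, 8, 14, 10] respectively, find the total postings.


Summing posting list sizes:
'moon': 11 postings
'red': 4 postings
'sun': 8 postings
'lake': 0 postings
'the': 8 postings
'dog': 14 postings
'run': 10 postings
Total = 11 + 4 + 8 + 0 + 8 + 14 + 10 = 55

55


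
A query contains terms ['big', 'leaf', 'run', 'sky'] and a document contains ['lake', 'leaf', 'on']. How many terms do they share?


Query terms: ['big', 'leaf', 'run', 'sky']
Document terms: ['lake', 'leaf', 'on']
Common terms: ['leaf']
Overlap count = 1

1


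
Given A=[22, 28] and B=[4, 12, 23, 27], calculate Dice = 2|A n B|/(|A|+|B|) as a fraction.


A intersect B = []
|A intersect B| = 0
|A| = 2, |B| = 4
Dice = 2*0 / (2+4)
= 0 / 6 = 0

0


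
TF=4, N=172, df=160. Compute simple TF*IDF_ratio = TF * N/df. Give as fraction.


TF * (N/df)
= 4 * (172/160)
= 4 * 43/40
= 43/10

43/10


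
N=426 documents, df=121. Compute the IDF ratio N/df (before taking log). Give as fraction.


IDF ratio = N / df
= 426 / 121
= 426/121

426/121


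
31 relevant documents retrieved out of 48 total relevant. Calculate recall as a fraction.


Recall = retrieved_relevant / total_relevant
= 31 / 48
= 31 / (31 + 17)
= 31/48

31/48


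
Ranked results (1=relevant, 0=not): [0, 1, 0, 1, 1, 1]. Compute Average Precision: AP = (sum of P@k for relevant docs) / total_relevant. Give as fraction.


Computing P@k for each relevant position:
Position 1: not relevant
Position 2: relevant, P@2 = 1/2 = 1/2
Position 3: not relevant
Position 4: relevant, P@4 = 2/4 = 1/2
Position 5: relevant, P@5 = 3/5 = 3/5
Position 6: relevant, P@6 = 4/6 = 2/3
Sum of P@k = 1/2 + 1/2 + 3/5 + 2/3 = 34/15
AP = 34/15 / 4 = 17/30

17/30


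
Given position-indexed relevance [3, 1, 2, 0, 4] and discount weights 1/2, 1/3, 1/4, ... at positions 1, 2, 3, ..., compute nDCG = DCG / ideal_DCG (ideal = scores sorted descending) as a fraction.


Position discount weights w_i = 1/(i+1) for i=1..5:
Weights = [1/2, 1/3, 1/4, 1/5, 1/6]
Actual relevance: [3, 1, 2, 0, 4]
DCG = 3/2 + 1/3 + 2/4 + 0/5 + 4/6 = 3
Ideal relevance (sorted desc): [4, 3, 2, 1, 0]
Ideal DCG = 4/2 + 3/3 + 2/4 + 1/5 + 0/6 = 37/10
nDCG = DCG / ideal_DCG = 3 / 37/10 = 30/37

30/37


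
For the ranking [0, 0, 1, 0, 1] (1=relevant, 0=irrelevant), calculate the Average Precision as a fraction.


Computing P@k for each relevant position:
Position 1: not relevant
Position 2: not relevant
Position 3: relevant, P@3 = 1/3 = 1/3
Position 4: not relevant
Position 5: relevant, P@5 = 2/5 = 2/5
Sum of P@k = 1/3 + 2/5 = 11/15
AP = 11/15 / 2 = 11/30

11/30


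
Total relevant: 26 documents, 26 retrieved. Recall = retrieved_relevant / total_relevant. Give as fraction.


Recall = retrieved_relevant / total_relevant
= 26 / 26
= 26 / (26 + 0)
= 1

1


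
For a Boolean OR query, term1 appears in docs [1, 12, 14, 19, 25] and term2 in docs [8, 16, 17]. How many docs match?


Boolean OR: find union of posting lists
term1 docs: [1, 12, 14, 19, 25]
term2 docs: [8, 16, 17]
Union: [1, 8, 12, 14, 16, 17, 19, 25]
|union| = 8

8


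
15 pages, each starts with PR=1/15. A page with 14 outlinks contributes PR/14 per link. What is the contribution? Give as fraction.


Initial PR = 1/15 = 1/15
Outlinks = 14
Contribution per link = PR / outlinks
= 1/15 / 14
= 1/210

1/210


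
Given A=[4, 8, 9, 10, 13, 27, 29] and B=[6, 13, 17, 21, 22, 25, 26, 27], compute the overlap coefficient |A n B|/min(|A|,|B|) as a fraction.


A intersect B = [13, 27]
|A intersect B| = 2
min(|A|, |B|) = min(7, 8) = 7
Overlap = 2 / 7 = 2/7

2/7


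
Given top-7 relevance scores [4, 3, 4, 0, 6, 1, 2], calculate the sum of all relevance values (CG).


Cumulative Gain = sum of relevance scores
Position 1: rel=4, running sum=4
Position 2: rel=3, running sum=7
Position 3: rel=4, running sum=11
Position 4: rel=0, running sum=11
Position 5: rel=6, running sum=17
Position 6: rel=1, running sum=18
Position 7: rel=2, running sum=20
CG = 20

20


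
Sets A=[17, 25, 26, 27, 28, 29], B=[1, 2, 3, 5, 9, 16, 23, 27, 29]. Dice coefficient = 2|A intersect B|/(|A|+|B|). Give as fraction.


A intersect B = [27, 29]
|A intersect B| = 2
|A| = 6, |B| = 9
Dice = 2*2 / (6+9)
= 4 / 15 = 4/15

4/15


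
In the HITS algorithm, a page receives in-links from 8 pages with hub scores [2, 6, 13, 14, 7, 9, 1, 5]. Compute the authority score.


Authority = sum of hub scores of in-linkers
In-link 1: hub score = 2
In-link 2: hub score = 6
In-link 3: hub score = 13
In-link 4: hub score = 14
In-link 5: hub score = 7
In-link 6: hub score = 9
In-link 7: hub score = 1
In-link 8: hub score = 5
Authority = 2 + 6 + 13 + 14 + 7 + 9 + 1 + 5 = 57

57


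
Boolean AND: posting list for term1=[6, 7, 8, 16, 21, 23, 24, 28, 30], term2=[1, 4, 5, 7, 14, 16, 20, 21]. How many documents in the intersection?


Boolean AND: find intersection of posting lists
term1 docs: [6, 7, 8, 16, 21, 23, 24, 28, 30]
term2 docs: [1, 4, 5, 7, 14, 16, 20, 21]
Intersection: [7, 16, 21]
|intersection| = 3

3


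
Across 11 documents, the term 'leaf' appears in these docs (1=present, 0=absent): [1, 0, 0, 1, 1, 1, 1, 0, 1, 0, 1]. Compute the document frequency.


Checking each document for 'leaf':
Doc 1: present
Doc 2: absent
Doc 3: absent
Doc 4: present
Doc 5: present
Doc 6: present
Doc 7: present
Doc 8: absent
Doc 9: present
Doc 10: absent
Doc 11: present
df = sum of presences = 1 + 0 + 0 + 1 + 1 + 1 + 1 + 0 + 1 + 0 + 1 = 7

7


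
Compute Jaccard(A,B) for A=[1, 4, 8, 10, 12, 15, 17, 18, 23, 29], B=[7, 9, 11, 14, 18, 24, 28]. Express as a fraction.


A intersect B = [18]
|A intersect B| = 1
A union B = [1, 4, 7, 8, 9, 10, 11, 12, 14, 15, 17, 18, 23, 24, 28, 29]
|A union B| = 16
Jaccard = 1/16 = 1/16

1/16


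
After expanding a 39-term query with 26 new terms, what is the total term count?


Original terms: 39
Expansion terms: 26
Total = 39 + 26 = 65

65


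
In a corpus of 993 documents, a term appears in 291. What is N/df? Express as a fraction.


IDF ratio = N / df
= 993 / 291
= 331/97

331/97


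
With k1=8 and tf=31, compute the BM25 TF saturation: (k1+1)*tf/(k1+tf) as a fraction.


BM25 TF component = (k1+1)*tf / (k1+tf)
k1 = 8, tf = 31
Numerator = (8+1)*31 = 279
Denominator = 8 + 31 = 39
= 279/39 = 93/13

93/13


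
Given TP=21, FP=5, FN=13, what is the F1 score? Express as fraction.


F1 = 2 * P * R / (P + R)
P = TP/(TP+FP) = 21/26 = 21/26
R = TP/(TP+FN) = 21/34 = 21/34
2 * P * R = 2 * 21/26 * 21/34 = 441/442
P + R = 21/26 + 21/34 = 315/221
F1 = 441/442 / 315/221 = 7/10

7/10


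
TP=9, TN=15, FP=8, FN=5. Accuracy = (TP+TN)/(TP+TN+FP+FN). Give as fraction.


Accuracy = (TP + TN) / (TP + TN + FP + FN)
TP + TN = 9 + 15 = 24
Total = 9 + 15 + 8 + 5 = 37
Accuracy = 24 / 37 = 24/37

24/37


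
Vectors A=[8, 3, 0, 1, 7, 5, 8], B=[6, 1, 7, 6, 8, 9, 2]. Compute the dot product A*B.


Dot product = sum of element-wise products
A[0]*B[0] = 8*6 = 48
A[1]*B[1] = 3*1 = 3
A[2]*B[2] = 0*7 = 0
A[3]*B[3] = 1*6 = 6
A[4]*B[4] = 7*8 = 56
A[5]*B[5] = 5*9 = 45
A[6]*B[6] = 8*2 = 16
Sum = 48 + 3 + 0 + 6 + 56 + 45 + 16 = 174

174


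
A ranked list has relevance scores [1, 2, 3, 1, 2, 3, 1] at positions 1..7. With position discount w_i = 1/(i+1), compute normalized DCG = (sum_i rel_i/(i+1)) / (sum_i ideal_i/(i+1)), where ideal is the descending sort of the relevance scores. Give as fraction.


Position discount weights w_i = 1/(i+1) for i=1..7:
Weights = [1/2, 1/3, 1/4, 1/5, 1/6, 1/7, 1/8]
Actual relevance: [1, 2, 3, 1, 2, 3, 1]
DCG = 1/2 + 2/3 + 3/4 + 1/5 + 2/6 + 3/7 + 1/8 = 841/280
Ideal relevance (sorted desc): [3, 3, 2, 2, 1, 1, 1]
Ideal DCG = 3/2 + 3/3 + 2/4 + 2/5 + 1/6 + 1/7 + 1/8 = 3221/840
nDCG = DCG / ideal_DCG = 841/280 / 3221/840 = 2523/3221

2523/3221


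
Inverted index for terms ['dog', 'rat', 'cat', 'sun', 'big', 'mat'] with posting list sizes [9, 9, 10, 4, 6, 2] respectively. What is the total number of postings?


Summing posting list sizes:
'dog': 9 postings
'rat': 9 postings
'cat': 10 postings
'sun': 4 postings
'big': 6 postings
'mat': 2 postings
Total = 9 + 9 + 10 + 4 + 6 + 2 = 40

40


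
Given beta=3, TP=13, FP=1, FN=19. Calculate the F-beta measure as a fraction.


P = TP/(TP+FP) = 13/14 = 13/14
R = TP/(TP+FN) = 13/32 = 13/32
beta^2 = 3^2 = 9
(1 + beta^2) = 10
Numerator = (1+beta^2)*P*R = 845/224
Denominator = beta^2*P + R = 117/14 + 13/32 = 1963/224
F_beta = 65/151

65/151


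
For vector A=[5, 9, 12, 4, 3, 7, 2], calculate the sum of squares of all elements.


|A|^2 = sum of squared components
A[0]^2 = 5^2 = 25
A[1]^2 = 9^2 = 81
A[2]^2 = 12^2 = 144
A[3]^2 = 4^2 = 16
A[4]^2 = 3^2 = 9
A[5]^2 = 7^2 = 49
A[6]^2 = 2^2 = 4
Sum = 25 + 81 + 144 + 16 + 9 + 49 + 4 = 328

328


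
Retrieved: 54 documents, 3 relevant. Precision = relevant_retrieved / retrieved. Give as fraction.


Precision = relevant_retrieved / total_retrieved
= 3 / 54
= 3 / (3 + 51)
= 1/18

1/18


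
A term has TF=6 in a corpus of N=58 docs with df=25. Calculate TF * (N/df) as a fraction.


TF * (N/df)
= 6 * (58/25)
= 6 * 58/25
= 348/25

348/25


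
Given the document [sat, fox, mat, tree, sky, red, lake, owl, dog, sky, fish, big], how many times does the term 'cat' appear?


Document has 12 words
Scanning for 'cat':
Term not found in document
Count = 0

0


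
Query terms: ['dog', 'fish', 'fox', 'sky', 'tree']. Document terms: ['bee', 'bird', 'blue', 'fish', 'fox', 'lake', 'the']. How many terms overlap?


Query terms: ['dog', 'fish', 'fox', 'sky', 'tree']
Document terms: ['bee', 'bird', 'blue', 'fish', 'fox', 'lake', 'the']
Common terms: ['fish', 'fox']
Overlap count = 2

2


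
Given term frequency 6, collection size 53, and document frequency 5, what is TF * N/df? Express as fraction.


TF * (N/df)
= 6 * (53/5)
= 6 * 53/5
= 318/5

318/5


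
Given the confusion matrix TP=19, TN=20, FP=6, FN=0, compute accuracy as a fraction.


Accuracy = (TP + TN) / (TP + TN + FP + FN)
TP + TN = 19 + 20 = 39
Total = 19 + 20 + 6 + 0 = 45
Accuracy = 39 / 45 = 13/15

13/15


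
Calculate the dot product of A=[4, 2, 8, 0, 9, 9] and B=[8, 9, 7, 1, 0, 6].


Dot product = sum of element-wise products
A[0]*B[0] = 4*8 = 32
A[1]*B[1] = 2*9 = 18
A[2]*B[2] = 8*7 = 56
A[3]*B[3] = 0*1 = 0
A[4]*B[4] = 9*0 = 0
A[5]*B[5] = 9*6 = 54
Sum = 32 + 18 + 56 + 0 + 0 + 54 = 160

160


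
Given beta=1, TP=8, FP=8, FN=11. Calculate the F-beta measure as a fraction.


P = TP/(TP+FP) = 8/16 = 1/2
R = TP/(TP+FN) = 8/19 = 8/19
beta^2 = 1^2 = 1
(1 + beta^2) = 2
Numerator = (1+beta^2)*P*R = 8/19
Denominator = beta^2*P + R = 1/2 + 8/19 = 35/38
F_beta = 16/35

16/35


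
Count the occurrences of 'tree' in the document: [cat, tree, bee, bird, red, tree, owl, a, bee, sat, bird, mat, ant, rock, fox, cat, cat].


Document has 17 words
Scanning for 'tree':
Found at positions: [1, 5]
Count = 2

2


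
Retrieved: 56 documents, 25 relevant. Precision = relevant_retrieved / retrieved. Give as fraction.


Precision = relevant_retrieved / total_retrieved
= 25 / 56
= 25 / (25 + 31)
= 25/56

25/56


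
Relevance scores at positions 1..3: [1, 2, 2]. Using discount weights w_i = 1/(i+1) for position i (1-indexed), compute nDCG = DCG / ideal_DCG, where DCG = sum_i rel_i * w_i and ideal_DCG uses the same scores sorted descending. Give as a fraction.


Position discount weights w_i = 1/(i+1) for i=1..3:
Weights = [1/2, 1/3, 1/4]
Actual relevance: [1, 2, 2]
DCG = 1/2 + 2/3 + 2/4 = 5/3
Ideal relevance (sorted desc): [2, 2, 1]
Ideal DCG = 2/2 + 2/3 + 1/4 = 23/12
nDCG = DCG / ideal_DCG = 5/3 / 23/12 = 20/23

20/23


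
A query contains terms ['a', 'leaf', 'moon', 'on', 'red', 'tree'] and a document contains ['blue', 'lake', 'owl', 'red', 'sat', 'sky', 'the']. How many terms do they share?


Query terms: ['a', 'leaf', 'moon', 'on', 'red', 'tree']
Document terms: ['blue', 'lake', 'owl', 'red', 'sat', 'sky', 'the']
Common terms: ['red']
Overlap count = 1

1


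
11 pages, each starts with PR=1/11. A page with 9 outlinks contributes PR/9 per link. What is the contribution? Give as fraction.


Initial PR = 1/11 = 1/11
Outlinks = 9
Contribution per link = PR / outlinks
= 1/11 / 9
= 1/99

1/99


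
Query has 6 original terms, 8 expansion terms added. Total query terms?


Original terms: 6
Expansion terms: 8
Total = 6 + 8 = 14

14


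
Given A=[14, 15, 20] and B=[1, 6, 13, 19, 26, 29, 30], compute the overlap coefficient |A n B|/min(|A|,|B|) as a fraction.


A intersect B = []
|A intersect B| = 0
min(|A|, |B|) = min(3, 7) = 3
Overlap = 0 / 3 = 0

0


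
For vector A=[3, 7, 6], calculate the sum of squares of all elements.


|A|^2 = sum of squared components
A[0]^2 = 3^2 = 9
A[1]^2 = 7^2 = 49
A[2]^2 = 6^2 = 36
Sum = 9 + 49 + 36 = 94

94


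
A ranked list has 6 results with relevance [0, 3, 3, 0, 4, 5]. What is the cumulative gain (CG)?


Cumulative Gain = sum of relevance scores
Position 1: rel=0, running sum=0
Position 2: rel=3, running sum=3
Position 3: rel=3, running sum=6
Position 4: rel=0, running sum=6
Position 5: rel=4, running sum=10
Position 6: rel=5, running sum=15
CG = 15

15


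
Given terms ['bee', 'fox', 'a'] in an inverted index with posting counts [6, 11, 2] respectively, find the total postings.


Summing posting list sizes:
'bee': 6 postings
'fox': 11 postings
'a': 2 postings
Total = 6 + 11 + 2 = 19

19


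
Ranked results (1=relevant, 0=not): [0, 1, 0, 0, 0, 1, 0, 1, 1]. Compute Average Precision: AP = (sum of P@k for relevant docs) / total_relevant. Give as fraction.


Computing P@k for each relevant position:
Position 1: not relevant
Position 2: relevant, P@2 = 1/2 = 1/2
Position 3: not relevant
Position 4: not relevant
Position 5: not relevant
Position 6: relevant, P@6 = 2/6 = 1/3
Position 7: not relevant
Position 8: relevant, P@8 = 3/8 = 3/8
Position 9: relevant, P@9 = 4/9 = 4/9
Sum of P@k = 1/2 + 1/3 + 3/8 + 4/9 = 119/72
AP = 119/72 / 4 = 119/288

119/288


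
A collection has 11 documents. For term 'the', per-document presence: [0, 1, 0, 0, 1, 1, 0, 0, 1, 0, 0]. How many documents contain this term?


Checking each document for 'the':
Doc 1: absent
Doc 2: present
Doc 3: absent
Doc 4: absent
Doc 5: present
Doc 6: present
Doc 7: absent
Doc 8: absent
Doc 9: present
Doc 10: absent
Doc 11: absent
df = sum of presences = 0 + 1 + 0 + 0 + 1 + 1 + 0 + 0 + 1 + 0 + 0 = 4

4


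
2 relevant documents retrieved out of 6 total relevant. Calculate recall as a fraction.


Recall = retrieved_relevant / total_relevant
= 2 / 6
= 2 / (2 + 4)
= 1/3

1/3


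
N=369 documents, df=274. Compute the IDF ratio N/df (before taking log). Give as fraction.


IDF ratio = N / df
= 369 / 274
= 369/274

369/274


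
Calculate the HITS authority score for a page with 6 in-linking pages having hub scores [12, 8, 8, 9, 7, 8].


Authority = sum of hub scores of in-linkers
In-link 1: hub score = 12
In-link 2: hub score = 8
In-link 3: hub score = 8
In-link 4: hub score = 9
In-link 5: hub score = 7
In-link 6: hub score = 8
Authority = 12 + 8 + 8 + 9 + 7 + 8 = 52

52


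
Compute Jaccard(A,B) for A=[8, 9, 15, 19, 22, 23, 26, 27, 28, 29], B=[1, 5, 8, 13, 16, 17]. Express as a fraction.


A intersect B = [8]
|A intersect B| = 1
A union B = [1, 5, 8, 9, 13, 15, 16, 17, 19, 22, 23, 26, 27, 28, 29]
|A union B| = 15
Jaccard = 1/15 = 1/15

1/15


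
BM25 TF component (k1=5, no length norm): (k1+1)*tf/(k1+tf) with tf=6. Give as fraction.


BM25 TF component = (k1+1)*tf / (k1+tf)
k1 = 5, tf = 6
Numerator = (5+1)*6 = 36
Denominator = 5 + 6 = 11
= 36/11 = 36/11

36/11


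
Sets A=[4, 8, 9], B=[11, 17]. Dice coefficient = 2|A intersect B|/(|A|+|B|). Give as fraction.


A intersect B = []
|A intersect B| = 0
|A| = 3, |B| = 2
Dice = 2*0 / (3+2)
= 0 / 5 = 0

0


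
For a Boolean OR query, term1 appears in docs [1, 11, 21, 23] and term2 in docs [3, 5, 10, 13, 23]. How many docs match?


Boolean OR: find union of posting lists
term1 docs: [1, 11, 21, 23]
term2 docs: [3, 5, 10, 13, 23]
Union: [1, 3, 5, 10, 11, 13, 21, 23]
|union| = 8

8


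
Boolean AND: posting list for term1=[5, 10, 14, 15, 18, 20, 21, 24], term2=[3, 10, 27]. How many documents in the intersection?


Boolean AND: find intersection of posting lists
term1 docs: [5, 10, 14, 15, 18, 20, 21, 24]
term2 docs: [3, 10, 27]
Intersection: [10]
|intersection| = 1

1


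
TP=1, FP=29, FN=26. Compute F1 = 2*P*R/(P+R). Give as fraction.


F1 = 2 * P * R / (P + R)
P = TP/(TP+FP) = 1/30 = 1/30
R = TP/(TP+FN) = 1/27 = 1/27
2 * P * R = 2 * 1/30 * 1/27 = 1/405
P + R = 1/30 + 1/27 = 19/270
F1 = 1/405 / 19/270 = 2/57

2/57


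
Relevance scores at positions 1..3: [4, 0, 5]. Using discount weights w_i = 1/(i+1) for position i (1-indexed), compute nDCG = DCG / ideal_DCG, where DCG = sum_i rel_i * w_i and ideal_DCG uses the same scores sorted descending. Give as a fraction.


Position discount weights w_i = 1/(i+1) for i=1..3:
Weights = [1/2, 1/3, 1/4]
Actual relevance: [4, 0, 5]
DCG = 4/2 + 0/3 + 5/4 = 13/4
Ideal relevance (sorted desc): [5, 4, 0]
Ideal DCG = 5/2 + 4/3 + 0/4 = 23/6
nDCG = DCG / ideal_DCG = 13/4 / 23/6 = 39/46

39/46


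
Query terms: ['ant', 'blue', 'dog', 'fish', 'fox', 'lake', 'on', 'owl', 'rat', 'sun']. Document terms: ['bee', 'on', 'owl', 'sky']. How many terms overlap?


Query terms: ['ant', 'blue', 'dog', 'fish', 'fox', 'lake', 'on', 'owl', 'rat', 'sun']
Document terms: ['bee', 'on', 'owl', 'sky']
Common terms: ['on', 'owl']
Overlap count = 2

2


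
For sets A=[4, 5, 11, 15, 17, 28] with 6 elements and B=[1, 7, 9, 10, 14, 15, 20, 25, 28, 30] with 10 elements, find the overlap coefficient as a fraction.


A intersect B = [15, 28]
|A intersect B| = 2
min(|A|, |B|) = min(6, 10) = 6
Overlap = 2 / 6 = 1/3

1/3


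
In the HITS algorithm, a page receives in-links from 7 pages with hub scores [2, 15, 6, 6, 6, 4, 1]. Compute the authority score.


Authority = sum of hub scores of in-linkers
In-link 1: hub score = 2
In-link 2: hub score = 15
In-link 3: hub score = 6
In-link 4: hub score = 6
In-link 5: hub score = 6
In-link 6: hub score = 4
In-link 7: hub score = 1
Authority = 2 + 15 + 6 + 6 + 6 + 4 + 1 = 40

40


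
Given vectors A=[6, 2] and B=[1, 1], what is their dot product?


Dot product = sum of element-wise products
A[0]*B[0] = 6*1 = 6
A[1]*B[1] = 2*1 = 2
Sum = 6 + 2 = 8

8


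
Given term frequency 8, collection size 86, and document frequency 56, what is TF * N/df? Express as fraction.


TF * (N/df)
= 8 * (86/56)
= 8 * 43/28
= 86/7

86/7


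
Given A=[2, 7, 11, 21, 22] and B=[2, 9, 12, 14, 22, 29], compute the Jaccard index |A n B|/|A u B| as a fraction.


A intersect B = [2, 22]
|A intersect B| = 2
A union B = [2, 7, 9, 11, 12, 14, 21, 22, 29]
|A union B| = 9
Jaccard = 2/9 = 2/9

2/9


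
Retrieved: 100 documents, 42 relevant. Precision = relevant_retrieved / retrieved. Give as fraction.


Precision = relevant_retrieved / total_retrieved
= 42 / 100
= 42 / (42 + 58)
= 21/50

21/50


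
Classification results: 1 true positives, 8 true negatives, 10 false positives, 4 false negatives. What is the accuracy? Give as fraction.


Accuracy = (TP + TN) / (TP + TN + FP + FN)
TP + TN = 1 + 8 = 9
Total = 1 + 8 + 10 + 4 = 23
Accuracy = 9 / 23 = 9/23

9/23


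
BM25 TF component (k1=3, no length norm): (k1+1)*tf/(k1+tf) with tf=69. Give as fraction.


BM25 TF component = (k1+1)*tf / (k1+tf)
k1 = 3, tf = 69
Numerator = (3+1)*69 = 276
Denominator = 3 + 69 = 72
= 276/72 = 23/6

23/6


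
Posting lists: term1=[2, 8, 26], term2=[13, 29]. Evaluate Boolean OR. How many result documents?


Boolean OR: find union of posting lists
term1 docs: [2, 8, 26]
term2 docs: [13, 29]
Union: [2, 8, 13, 26, 29]
|union| = 5

5


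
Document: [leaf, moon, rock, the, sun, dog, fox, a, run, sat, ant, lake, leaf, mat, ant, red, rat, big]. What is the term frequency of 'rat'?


Document has 18 words
Scanning for 'rat':
Found at positions: [16]
Count = 1

1


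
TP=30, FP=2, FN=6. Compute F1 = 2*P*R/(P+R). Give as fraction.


F1 = 2 * P * R / (P + R)
P = TP/(TP+FP) = 30/32 = 15/16
R = TP/(TP+FN) = 30/36 = 5/6
2 * P * R = 2 * 15/16 * 5/6 = 25/16
P + R = 15/16 + 5/6 = 85/48
F1 = 25/16 / 85/48 = 15/17

15/17


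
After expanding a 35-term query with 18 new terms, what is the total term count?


Original terms: 35
Expansion terms: 18
Total = 35 + 18 = 53

53


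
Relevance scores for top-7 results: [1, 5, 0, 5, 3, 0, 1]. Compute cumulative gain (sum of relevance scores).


Cumulative Gain = sum of relevance scores
Position 1: rel=1, running sum=1
Position 2: rel=5, running sum=6
Position 3: rel=0, running sum=6
Position 4: rel=5, running sum=11
Position 5: rel=3, running sum=14
Position 6: rel=0, running sum=14
Position 7: rel=1, running sum=15
CG = 15

15


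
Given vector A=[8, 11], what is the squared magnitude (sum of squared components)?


|A|^2 = sum of squared components
A[0]^2 = 8^2 = 64
A[1]^2 = 11^2 = 121
Sum = 64 + 121 = 185

185


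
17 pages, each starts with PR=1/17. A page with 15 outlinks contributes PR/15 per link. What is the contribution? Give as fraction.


Initial PR = 1/17 = 1/17
Outlinks = 15
Contribution per link = PR / outlinks
= 1/17 / 15
= 1/255

1/255


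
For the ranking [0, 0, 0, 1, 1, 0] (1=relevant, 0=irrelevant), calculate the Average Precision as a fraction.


Computing P@k for each relevant position:
Position 1: not relevant
Position 2: not relevant
Position 3: not relevant
Position 4: relevant, P@4 = 1/4 = 1/4
Position 5: relevant, P@5 = 2/5 = 2/5
Position 6: not relevant
Sum of P@k = 1/4 + 2/5 = 13/20
AP = 13/20 / 2 = 13/40

13/40


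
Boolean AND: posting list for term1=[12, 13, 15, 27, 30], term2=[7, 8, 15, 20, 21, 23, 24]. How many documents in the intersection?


Boolean AND: find intersection of posting lists
term1 docs: [12, 13, 15, 27, 30]
term2 docs: [7, 8, 15, 20, 21, 23, 24]
Intersection: [15]
|intersection| = 1

1


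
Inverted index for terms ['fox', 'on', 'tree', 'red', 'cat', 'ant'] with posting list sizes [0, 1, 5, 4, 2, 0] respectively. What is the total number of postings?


Summing posting list sizes:
'fox': 0 postings
'on': 1 postings
'tree': 5 postings
'red': 4 postings
'cat': 2 postings
'ant': 0 postings
Total = 0 + 1 + 5 + 4 + 2 + 0 = 12

12


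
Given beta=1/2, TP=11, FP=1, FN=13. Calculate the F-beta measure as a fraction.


P = TP/(TP+FP) = 11/12 = 11/12
R = TP/(TP+FN) = 11/24 = 11/24
beta^2 = 1/2^2 = 1/4
(1 + beta^2) = 5/4
Numerator = (1+beta^2)*P*R = 605/1152
Denominator = beta^2*P + R = 11/48 + 11/24 = 11/16
F_beta = 55/72

55/72


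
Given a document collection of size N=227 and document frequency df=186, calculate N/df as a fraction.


IDF ratio = N / df
= 227 / 186
= 227/186

227/186


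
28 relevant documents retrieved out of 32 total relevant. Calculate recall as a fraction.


Recall = retrieved_relevant / total_relevant
= 28 / 32
= 28 / (28 + 4)
= 7/8

7/8


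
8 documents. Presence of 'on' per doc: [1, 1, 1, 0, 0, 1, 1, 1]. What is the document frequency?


Checking each document for 'on':
Doc 1: present
Doc 2: present
Doc 3: present
Doc 4: absent
Doc 5: absent
Doc 6: present
Doc 7: present
Doc 8: present
df = sum of presences = 1 + 1 + 1 + 0 + 0 + 1 + 1 + 1 = 6

6


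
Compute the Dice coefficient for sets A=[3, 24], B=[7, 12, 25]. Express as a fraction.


A intersect B = []
|A intersect B| = 0
|A| = 2, |B| = 3
Dice = 2*0 / (2+3)
= 0 / 5 = 0

0


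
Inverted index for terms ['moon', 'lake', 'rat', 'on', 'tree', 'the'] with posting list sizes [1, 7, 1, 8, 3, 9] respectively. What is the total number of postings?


Summing posting list sizes:
'moon': 1 postings
'lake': 7 postings
'rat': 1 postings
'on': 8 postings
'tree': 3 postings
'the': 9 postings
Total = 1 + 7 + 1 + 8 + 3 + 9 = 29

29


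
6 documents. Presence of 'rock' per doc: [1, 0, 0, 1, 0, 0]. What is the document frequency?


Checking each document for 'rock':
Doc 1: present
Doc 2: absent
Doc 3: absent
Doc 4: present
Doc 5: absent
Doc 6: absent
df = sum of presences = 1 + 0 + 0 + 1 + 0 + 0 = 2

2


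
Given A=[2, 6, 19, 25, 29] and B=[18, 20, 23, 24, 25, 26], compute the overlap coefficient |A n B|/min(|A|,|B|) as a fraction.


A intersect B = [25]
|A intersect B| = 1
min(|A|, |B|) = min(5, 6) = 5
Overlap = 1 / 5 = 1/5

1/5


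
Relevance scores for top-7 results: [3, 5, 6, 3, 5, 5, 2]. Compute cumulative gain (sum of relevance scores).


Cumulative Gain = sum of relevance scores
Position 1: rel=3, running sum=3
Position 2: rel=5, running sum=8
Position 3: rel=6, running sum=14
Position 4: rel=3, running sum=17
Position 5: rel=5, running sum=22
Position 6: rel=5, running sum=27
Position 7: rel=2, running sum=29
CG = 29

29


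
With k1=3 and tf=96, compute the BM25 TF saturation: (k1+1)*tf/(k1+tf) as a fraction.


BM25 TF component = (k1+1)*tf / (k1+tf)
k1 = 3, tf = 96
Numerator = (3+1)*96 = 384
Denominator = 3 + 96 = 99
= 384/99 = 128/33

128/33


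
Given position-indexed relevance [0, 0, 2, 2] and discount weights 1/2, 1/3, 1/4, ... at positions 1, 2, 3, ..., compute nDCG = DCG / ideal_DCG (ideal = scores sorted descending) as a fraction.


Position discount weights w_i = 1/(i+1) for i=1..4:
Weights = [1/2, 1/3, 1/4, 1/5]
Actual relevance: [0, 0, 2, 2]
DCG = 0/2 + 0/3 + 2/4 + 2/5 = 9/10
Ideal relevance (sorted desc): [2, 2, 0, 0]
Ideal DCG = 2/2 + 2/3 + 0/4 + 0/5 = 5/3
nDCG = DCG / ideal_DCG = 9/10 / 5/3 = 27/50

27/50


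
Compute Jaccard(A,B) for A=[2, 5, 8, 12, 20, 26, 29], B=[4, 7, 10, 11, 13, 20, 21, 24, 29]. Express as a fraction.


A intersect B = [20, 29]
|A intersect B| = 2
A union B = [2, 4, 5, 7, 8, 10, 11, 12, 13, 20, 21, 24, 26, 29]
|A union B| = 14
Jaccard = 2/14 = 1/7

1/7


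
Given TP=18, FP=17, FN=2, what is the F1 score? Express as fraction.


F1 = 2 * P * R / (P + R)
P = TP/(TP+FP) = 18/35 = 18/35
R = TP/(TP+FN) = 18/20 = 9/10
2 * P * R = 2 * 18/35 * 9/10 = 162/175
P + R = 18/35 + 9/10 = 99/70
F1 = 162/175 / 99/70 = 36/55

36/55


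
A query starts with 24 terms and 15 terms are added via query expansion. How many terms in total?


Original terms: 24
Expansion terms: 15
Total = 24 + 15 = 39

39


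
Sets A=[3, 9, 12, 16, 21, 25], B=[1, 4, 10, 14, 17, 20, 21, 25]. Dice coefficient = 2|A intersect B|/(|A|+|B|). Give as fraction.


A intersect B = [21, 25]
|A intersect B| = 2
|A| = 6, |B| = 8
Dice = 2*2 / (6+8)
= 4 / 14 = 2/7

2/7


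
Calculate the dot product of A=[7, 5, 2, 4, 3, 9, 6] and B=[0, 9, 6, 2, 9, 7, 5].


Dot product = sum of element-wise products
A[0]*B[0] = 7*0 = 0
A[1]*B[1] = 5*9 = 45
A[2]*B[2] = 2*6 = 12
A[3]*B[3] = 4*2 = 8
A[4]*B[4] = 3*9 = 27
A[5]*B[5] = 9*7 = 63
A[6]*B[6] = 6*5 = 30
Sum = 0 + 45 + 12 + 8 + 27 + 63 + 30 = 185

185


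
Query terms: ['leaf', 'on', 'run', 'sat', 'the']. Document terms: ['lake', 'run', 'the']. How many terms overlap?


Query terms: ['leaf', 'on', 'run', 'sat', 'the']
Document terms: ['lake', 'run', 'the']
Common terms: ['run', 'the']
Overlap count = 2

2


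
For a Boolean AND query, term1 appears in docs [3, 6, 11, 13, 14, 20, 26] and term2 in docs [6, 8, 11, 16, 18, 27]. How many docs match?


Boolean AND: find intersection of posting lists
term1 docs: [3, 6, 11, 13, 14, 20, 26]
term2 docs: [6, 8, 11, 16, 18, 27]
Intersection: [6, 11]
|intersection| = 2

2


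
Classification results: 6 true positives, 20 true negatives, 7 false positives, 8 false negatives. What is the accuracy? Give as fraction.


Accuracy = (TP + TN) / (TP + TN + FP + FN)
TP + TN = 6 + 20 = 26
Total = 6 + 20 + 7 + 8 = 41
Accuracy = 26 / 41 = 26/41

26/41


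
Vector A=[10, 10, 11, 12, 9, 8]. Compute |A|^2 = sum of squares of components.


|A|^2 = sum of squared components
A[0]^2 = 10^2 = 100
A[1]^2 = 10^2 = 100
A[2]^2 = 11^2 = 121
A[3]^2 = 12^2 = 144
A[4]^2 = 9^2 = 81
A[5]^2 = 8^2 = 64
Sum = 100 + 100 + 121 + 144 + 81 + 64 = 610

610


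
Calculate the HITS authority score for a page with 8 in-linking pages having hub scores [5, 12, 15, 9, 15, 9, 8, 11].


Authority = sum of hub scores of in-linkers
In-link 1: hub score = 5
In-link 2: hub score = 12
In-link 3: hub score = 15
In-link 4: hub score = 9
In-link 5: hub score = 15
In-link 6: hub score = 9
In-link 7: hub score = 8
In-link 8: hub score = 11
Authority = 5 + 12 + 15 + 9 + 15 + 9 + 8 + 11 = 84

84


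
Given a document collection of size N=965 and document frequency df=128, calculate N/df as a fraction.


IDF ratio = N / df
= 965 / 128
= 965/128

965/128


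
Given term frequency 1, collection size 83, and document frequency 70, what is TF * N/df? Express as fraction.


TF * (N/df)
= 1 * (83/70)
= 1 * 83/70
= 83/70

83/70
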